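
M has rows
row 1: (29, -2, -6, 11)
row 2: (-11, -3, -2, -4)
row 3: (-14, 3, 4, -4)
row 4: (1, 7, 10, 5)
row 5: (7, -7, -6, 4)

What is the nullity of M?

Row reduce to echelon form.
R2 ← R2 + (11/29)·R1: [0, -109/29, -124/29, 5/29]
R3 ← R3 + (14/29)·R1: [0, 59/29, 32/29, 38/29]
R4 ← R4 − (1/29)·R1: [0, 205/29, 296/29, 134/29]
R5 ← R5 − (7/29)·R1: [0, -189/29, -132/29, 39/29]
R3 ← R3 + (59/109)·R2: [0, 0, -132/109, 153/109]
R4 ← R4 + (205/109)·R2: [0, 0, 236/109, 539/109]
R5 ← R5 − (189/109)·R2: [0, 0, 312/109, 114/109]
R4 ← R4 + (59/33)·R3: [0, 0, 0, 82/11]
R5 ← R5 + (26/11)·R3: [0, 0, 0, 48/11]
R5 ← R5 − (24/41)·R4: [0, 0, 0, 0]
4 nonzero rows, so rank(M) = 4.
M has 4 columns; by rank–nullity, nullity = 4 − 4 = 0.

0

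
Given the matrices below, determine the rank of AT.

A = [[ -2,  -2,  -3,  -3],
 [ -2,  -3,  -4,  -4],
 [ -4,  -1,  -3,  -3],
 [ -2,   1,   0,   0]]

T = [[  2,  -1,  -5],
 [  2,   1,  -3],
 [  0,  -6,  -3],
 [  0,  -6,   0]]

2

First compute AT:
[[ -8,  36,  25],
 [-10,  47,  31],
 [-10,  39,  32],
 [ -2,   3,   7]]
Now row reduce the product.
R2 ← R2 − (5/4)·R1: [0, 2, -1/4]
R3 ← R3 − (5/4)·R1: [0, -6, 3/4]
R4 ← R4 − (1/4)·R1: [0, -6, 3/4]
R3 ← R3 + (3)·R2: [0, 0, 0]
R4 ← R4 + (3)·R2: [0, 0, 0]
2 nonzero rows, so rank(AT) = 2.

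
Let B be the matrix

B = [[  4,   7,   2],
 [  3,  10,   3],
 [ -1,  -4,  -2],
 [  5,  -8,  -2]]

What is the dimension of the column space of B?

3

Row reduce to echelon form.
R2 ← R2 − (3/4)·R1: [0, 19/4, 3/2]
R3 ← R3 + (1/4)·R1: [0, -9/4, -3/2]
R4 ← R4 − (5/4)·R1: [0, -67/4, -9/2]
R3 ← R3 + (9/19)·R2: [0, 0, -15/19]
R4 ← R4 + (67/19)·R2: [0, 0, 15/19]
R4 ← R4 + R3: [0, 0, 0]
Echelon form has 3 nonzero rows, so rank(B) = 3.
The column space has dimension equal to the rank: 3.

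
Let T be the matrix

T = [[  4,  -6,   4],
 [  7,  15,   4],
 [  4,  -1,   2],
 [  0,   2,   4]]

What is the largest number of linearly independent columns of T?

Row reduce to echelon form.
R2 ← R2 − (7/4)·R1: [0, 51/2, -3]
R3 ← R3 − R1: [0, 5, -2]
R3 ← R3 − (10/51)·R2: [0, 0, -24/17]
R4 ← R4 − (4/51)·R2: [0, 0, 72/17]
R4 ← R4 + (3)·R3: [0, 0, 0]
Echelon form has 3 nonzero rows, so rank(T) = 3.
The rank gives the maximum number of linearly independent columns: 3.

3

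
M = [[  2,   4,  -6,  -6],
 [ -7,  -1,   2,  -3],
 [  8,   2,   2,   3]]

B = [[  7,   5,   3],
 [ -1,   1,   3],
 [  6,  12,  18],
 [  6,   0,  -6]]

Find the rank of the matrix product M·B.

2

First compute MB:
[[-62, -58, -54],
 [-54, -12,  30],
 [ 84,  66,  48]]
Now row reduce the product.
R2 ← R2 − (27/31)·R1: [0, 1194/31, 2388/31]
R3 ← R3 + (42/31)·R1: [0, -390/31, -780/31]
R3 ← R3 + (65/199)·R2: [0, 0, 0]
2 nonzero rows, so rank(MB) = 2.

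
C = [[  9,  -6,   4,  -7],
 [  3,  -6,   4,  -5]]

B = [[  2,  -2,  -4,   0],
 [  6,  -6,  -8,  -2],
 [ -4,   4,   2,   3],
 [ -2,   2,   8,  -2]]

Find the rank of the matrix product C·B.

2

First compute CB:
[[-20,  20, -36,  38],
 [-36,  36,   4,  34]]
Now row reduce the product.
R2 ← R2 − (9/5)·R1: [0, 0, 344/5, -172/5]
2 nonzero rows, so rank(CB) = 2.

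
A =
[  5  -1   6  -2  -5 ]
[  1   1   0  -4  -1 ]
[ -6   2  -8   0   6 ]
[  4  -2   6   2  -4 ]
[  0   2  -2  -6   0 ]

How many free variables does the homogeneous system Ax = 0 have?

Row reduce to echelon form.
R2 ← R2 − (1/5)·R1: [0, 6/5, -6/5, -18/5, 0]
R3 ← R3 + (6/5)·R1: [0, 4/5, -4/5, -12/5, 0]
R4 ← R4 − (4/5)·R1: [0, -6/5, 6/5, 18/5, 0]
R3 ← R3 − (2/3)·R2: [0, 0, 0, 0, 0]
R4 ← R4 + R2: [0, 0, 0, 0, 0]
R5 ← R5 − (5/3)·R2: [0, 0, 0, 0, 0]
2 nonzero rows, so rank(A) = 2.
A has 5 columns; by rank–nullity, nullity = 5 − 2 = 3.

3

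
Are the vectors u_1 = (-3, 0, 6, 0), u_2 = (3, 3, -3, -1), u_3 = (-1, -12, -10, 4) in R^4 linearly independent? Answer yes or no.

Form the matrix with these vectors as rows and row reduce.
R2 ← R2 + R1: [0, 3, 3, -1]
R3 ← R3 − (1/3)·R1: [0, -12, -12, 4]
R3 ← R3 + (4)·R2: [0, 0, 0, 0]
2 nonzero rows, so the 3 vectors span a space of dimension 2.
Since 2 < 3, the vectors are linearly dependent.

no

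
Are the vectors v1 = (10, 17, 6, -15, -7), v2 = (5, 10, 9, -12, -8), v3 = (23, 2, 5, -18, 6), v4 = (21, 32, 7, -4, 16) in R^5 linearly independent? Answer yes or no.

yes

Form the matrix with these vectors as rows and row reduce.
R2 ← R2 − (1/2)·R1: [0, 3/2, 6, -9/2, -9/2]
R3 ← R3 − (23/10)·R1: [0, -371/10, -44/5, 33/2, 221/10]
R4 ← R4 − (21/10)·R1: [0, -37/10, -28/5, 55/2, 307/10]
R3 ← R3 + (371/15)·R2: [0, 0, 698/5, -474/5, -446/5]
R4 ← R4 + (37/15)·R2: [0, 0, 46/5, 82/5, 98/5]
R4 ← R4 − (23/349)·R3: [0, 0, 0, 7904/349, 8892/349]
4 nonzero rows, so the 4 vectors span a space of dimension 4.
Since 4 = 4, the vectors are linearly independent.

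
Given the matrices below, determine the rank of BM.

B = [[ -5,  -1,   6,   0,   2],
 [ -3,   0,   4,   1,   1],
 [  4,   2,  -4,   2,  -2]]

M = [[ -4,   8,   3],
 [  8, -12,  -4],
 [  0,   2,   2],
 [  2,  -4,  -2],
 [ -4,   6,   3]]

First compute BM:
[[  4,  -4,   7],
 [ 10, -14,   0],
 [ 12, -20, -14]]
Now row reduce the product.
R2 ← R2 − (5/2)·R1: [0, -4, -35/2]
R3 ← R3 − (3)·R1: [0, -8, -35]
R3 ← R3 − (2)·R2: [0, 0, 0]
2 nonzero rows, so rank(BM) = 2.

2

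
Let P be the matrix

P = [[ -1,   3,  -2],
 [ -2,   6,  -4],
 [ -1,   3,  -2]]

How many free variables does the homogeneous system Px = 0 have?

Row reduce to echelon form.
R2 ← R2 − (2)·R1: [0, 0, 0]
R3 ← R3 − R1: [0, 0, 0]
1 nonzero row, so rank(P) = 1.
P has 3 columns; by rank–nullity, nullity = 3 − 1 = 2.

2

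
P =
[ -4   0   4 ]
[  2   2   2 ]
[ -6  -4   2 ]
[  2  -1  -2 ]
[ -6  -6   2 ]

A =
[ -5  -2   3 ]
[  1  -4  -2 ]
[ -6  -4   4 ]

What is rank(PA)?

3

First compute PA:
[[ -4,  -8,   4],
 [-20, -20,  10],
 [ 14,  20,  -2],
 [  1,   8,   0],
 [ 12,  28,   2]]
Now row reduce the product.
R2 ← R2 − (5)·R1: [0, 20, -10]
R3 ← R3 + (7/2)·R1: [0, -8, 12]
R4 ← R4 + (1/4)·R1: [0, 6, 1]
R5 ← R5 + (3)·R1: [0, 4, 14]
R3 ← R3 + (2/5)·R2: [0, 0, 8]
R4 ← R4 − (3/10)·R2: [0, 0, 4]
R5 ← R5 − (1/5)·R2: [0, 0, 16]
R4 ← R4 − (1/2)·R3: [0, 0, 0]
R5 ← R5 − (2)·R3: [0, 0, 0]
3 nonzero rows, so rank(PA) = 3.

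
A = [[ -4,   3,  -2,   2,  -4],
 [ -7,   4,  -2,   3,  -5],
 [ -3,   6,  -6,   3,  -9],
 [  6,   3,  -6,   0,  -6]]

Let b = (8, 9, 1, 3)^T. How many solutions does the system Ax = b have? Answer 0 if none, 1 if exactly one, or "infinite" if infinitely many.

Row reduce the augmented matrix [A | b].
R2 ← R2 − (7/4)·R1: [0, -5/4, 3/2, -1/2, 2, -5]
R3 ← R3 − (3/4)·R1: [0, 15/4, -9/2, 3/2, -6, -5]
R4 ← R4 + (3/2)·R1: [0, 15/2, -9, 3, -12, 15]
R3 ← R3 + (3)·R2: [0, 0, 0, 0, 0, -20]
R4 ← R4 + (6)·R2: [0, 0, 0, 0, 0, -15]
R4 ← R4 − (3/4)·R3: [0, 0, 0, 0, 0, 0]
The echelon form has 3 nonzero rows; the last pivot sits in the augmented column, so rank(A) = 2 but rank([A|b]) = 3.
Since the ranks differ, the system is inconsistent.
It has no solutions.

0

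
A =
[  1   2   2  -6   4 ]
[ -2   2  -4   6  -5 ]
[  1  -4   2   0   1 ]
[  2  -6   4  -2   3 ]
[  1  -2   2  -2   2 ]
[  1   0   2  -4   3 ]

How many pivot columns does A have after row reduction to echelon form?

2

Row reduce to echelon form.
R2 ← R2 + (2)·R1: [0, 6, 0, -6, 3]
R3 ← R3 − R1: [0, -6, 0, 6, -3]
R4 ← R4 − (2)·R1: [0, -10, 0, 10, -5]
R5 ← R5 − R1: [0, -4, 0, 4, -2]
R6 ← R6 − R1: [0, -2, 0, 2, -1]
R3 ← R3 + R2: [0, 0, 0, 0, 0]
R4 ← R4 + (5/3)·R2: [0, 0, 0, 0, 0]
R5 ← R5 + (2/3)·R2: [0, 0, 0, 0, 0]
R6 ← R6 + (1/3)·R2: [0, 0, 0, 0, 0]
Echelon form has 2 nonzero rows, so rank(A) = 2.
Each nonzero row contributes one pivot column: 2 pivot columns.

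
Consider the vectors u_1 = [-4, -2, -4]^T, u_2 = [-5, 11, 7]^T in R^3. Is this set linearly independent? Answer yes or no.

Form the matrix with these vectors as rows and row reduce.
R2 ← R2 − (5/4)·R1: [0, 27/2, 12]
2 nonzero rows, so the 2 vectors span a space of dimension 2.
Since 2 = 2, the vectors are linearly independent.

yes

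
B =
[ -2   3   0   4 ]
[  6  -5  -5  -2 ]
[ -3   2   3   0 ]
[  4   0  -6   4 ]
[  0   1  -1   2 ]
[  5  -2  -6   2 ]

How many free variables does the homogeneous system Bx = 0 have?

Row reduce to echelon form.
R2 ← R2 + (3)·R1: [0, 4, -5, 10]
R3 ← R3 − (3/2)·R1: [0, -5/2, 3, -6]
R4 ← R4 + (2)·R1: [0, 6, -6, 12]
R6 ← R6 + (5/2)·R1: [0, 11/2, -6, 12]
R3 ← R3 + (5/8)·R2: [0, 0, -1/8, 1/4]
R4 ← R4 − (3/2)·R2: [0, 0, 3/2, -3]
R5 ← R5 − (1/4)·R2: [0, 0, 1/4, -1/2]
R6 ← R6 − (11/8)·R2: [0, 0, 7/8, -7/4]
R4 ← R4 + (12)·R3: [0, 0, 0, 0]
R5 ← R5 + (2)·R3: [0, 0, 0, 0]
R6 ← R6 + (7)·R3: [0, 0, 0, 0]
3 nonzero rows, so rank(B) = 3.
B has 4 columns; by rank–nullity, nullity = 4 − 3 = 1.

1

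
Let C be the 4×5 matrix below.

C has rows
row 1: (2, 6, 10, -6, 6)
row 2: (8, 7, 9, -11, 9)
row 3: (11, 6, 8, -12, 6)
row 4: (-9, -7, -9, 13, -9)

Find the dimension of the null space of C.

Row reduce to echelon form.
R2 ← R2 − (4)·R1: [0, -17, -31, 13, -15]
R3 ← R3 − (11/2)·R1: [0, -27, -47, 21, -27]
R4 ← R4 + (9/2)·R1: [0, 20, 36, -14, 18]
R3 ← R3 − (27/17)·R2: [0, 0, 38/17, 6/17, -54/17]
R4 ← R4 + (20/17)·R2: [0, 0, -8/17, 22/17, 6/17]
R4 ← R4 + (4/19)·R3: [0, 0, 0, 26/19, -6/19]
4 nonzero rows, so rank(C) = 4.
C has 5 columns; by rank–nullity, nullity = 5 − 4 = 1.

1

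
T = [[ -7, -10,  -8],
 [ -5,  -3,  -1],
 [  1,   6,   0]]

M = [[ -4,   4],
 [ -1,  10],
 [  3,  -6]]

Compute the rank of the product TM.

First compute TM:
[[ 14, -80],
 [ 20, -44],
 [-10,  64]]
Now row reduce the product.
R2 ← R2 − (10/7)·R1: [0, 492/7]
R3 ← R3 + (5/7)·R1: [0, 48/7]
R3 ← R3 − (4/41)·R2: [0, 0]
2 nonzero rows, so rank(TM) = 2.

2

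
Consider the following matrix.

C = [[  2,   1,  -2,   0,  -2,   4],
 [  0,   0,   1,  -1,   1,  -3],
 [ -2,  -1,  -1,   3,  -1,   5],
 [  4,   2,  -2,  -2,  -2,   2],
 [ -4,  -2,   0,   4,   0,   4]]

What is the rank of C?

Row reduce to echelon form.
R3 ← R3 + R1: [0, 0, -3, 3, -3, 9]
R4 ← R4 − (2)·R1: [0, 0, 2, -2, 2, -6]
R5 ← R5 + (2)·R1: [0, 0, -4, 4, -4, 12]
R3 ← R3 + (3)·R2: [0, 0, 0, 0, 0, 0]
R4 ← R4 − (2)·R2: [0, 0, 0, 0, 0, 0]
R5 ← R5 + (4)·R2: [0, 0, 0, 0, 0, 0]
Echelon form has 2 nonzero rows, so rank(C) = 2.

2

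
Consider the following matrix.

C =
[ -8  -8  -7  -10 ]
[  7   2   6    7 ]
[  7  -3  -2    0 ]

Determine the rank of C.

3

Row reduce to echelon form.
R2 ← R2 + (7/8)·R1: [0, -5, -1/8, -7/4]
R3 ← R3 + (7/8)·R1: [0, -10, -65/8, -35/4]
R3 ← R3 − (2)·R2: [0, 0, -63/8, -21/4]
Echelon form has 3 nonzero rows, so rank(C) = 3.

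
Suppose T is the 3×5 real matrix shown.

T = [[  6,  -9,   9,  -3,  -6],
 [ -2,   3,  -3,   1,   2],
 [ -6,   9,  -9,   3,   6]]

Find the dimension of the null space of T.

Row reduce to echelon form.
R2 ← R2 + (1/3)·R1: [0, 0, 0, 0, 0]
R3 ← R3 + R1: [0, 0, 0, 0, 0]
1 nonzero row, so rank(T) = 1.
T has 5 columns; by rank–nullity, nullity = 5 − 1 = 4.

4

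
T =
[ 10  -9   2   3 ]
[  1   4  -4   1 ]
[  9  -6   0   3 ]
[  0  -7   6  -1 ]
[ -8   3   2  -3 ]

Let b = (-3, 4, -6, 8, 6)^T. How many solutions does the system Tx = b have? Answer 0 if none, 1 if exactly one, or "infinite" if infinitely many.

0

Row reduce the augmented matrix [T | b].
R2 ← R2 − (1/10)·R1: [0, 49/10, -21/5, 7/10, 43/10]
R3 ← R3 − (9/10)·R1: [0, 21/10, -9/5, 3/10, -33/10]
R5 ← R5 + (4/5)·R1: [0, -21/5, 18/5, -3/5, 18/5]
R3 ← R3 − (3/7)·R2: [0, 0, 0, 0, -36/7]
R4 ← R4 + (10/7)·R2: [0, 0, 0, 0, 99/7]
R5 ← R5 + (6/7)·R2: [0, 0, 0, 0, 51/7]
R4 ← R4 + (11/4)·R3: [0, 0, 0, 0, 0]
R5 ← R5 + (17/12)·R3: [0, 0, 0, 0, 0]
The echelon form has 3 nonzero rows; the last pivot sits in the augmented column, so rank(T) = 2 but rank([T|b]) = 3.
Since the ranks differ, the system is inconsistent.
It has no solutions.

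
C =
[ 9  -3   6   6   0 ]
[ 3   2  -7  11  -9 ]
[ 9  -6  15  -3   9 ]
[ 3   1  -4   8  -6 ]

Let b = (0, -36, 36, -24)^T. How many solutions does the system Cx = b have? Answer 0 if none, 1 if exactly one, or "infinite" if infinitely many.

Row reduce the augmented matrix [C | b].
R2 ← R2 − (1/3)·R1: [0, 3, -9, 9, -9, -36]
R3 ← R3 − R1: [0, -3, 9, -9, 9, 36]
R4 ← R4 − (1/3)·R1: [0, 2, -6, 6, -6, -24]
R3 ← R3 + R2: [0, 0, 0, 0, 0, 0]
R4 ← R4 − (2/3)·R2: [0, 0, 0, 0, 0, 0]
The echelon form has 2 nonzero rows, and every pivot lies in the first 5 columns, so rank(C) = rank([C|b]) = 2.
The system is consistent.
rank = 2 < 5 unknowns, so there are infinitely many solutions.

infinite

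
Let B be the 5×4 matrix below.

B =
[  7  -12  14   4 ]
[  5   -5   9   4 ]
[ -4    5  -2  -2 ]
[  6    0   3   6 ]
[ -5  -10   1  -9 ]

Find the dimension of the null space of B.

Row reduce to echelon form.
R2 ← R2 − (5/7)·R1: [0, 25/7, -1, 8/7]
R3 ← R3 + (4/7)·R1: [0, -13/7, 6, 2/7]
R4 ← R4 − (6/7)·R1: [0, 72/7, -9, 18/7]
R5 ← R5 + (5/7)·R1: [0, -130/7, 11, -43/7]
R3 ← R3 + (13/25)·R2: [0, 0, 137/25, 22/25]
R4 ← R4 − (72/25)·R2: [0, 0, -153/25, -18/25]
R5 ← R5 + (26/5)·R2: [0, 0, 29/5, -1/5]
R4 ← R4 + (153/137)·R3: [0, 0, 0, 36/137]
R5 ← R5 − (145/137)·R3: [0, 0, 0, -155/137]
R5 ← R5 + (155/36)·R4: [0, 0, 0, 0]
4 nonzero rows, so rank(B) = 4.
B has 4 columns; by rank–nullity, nullity = 4 − 4 = 0.

0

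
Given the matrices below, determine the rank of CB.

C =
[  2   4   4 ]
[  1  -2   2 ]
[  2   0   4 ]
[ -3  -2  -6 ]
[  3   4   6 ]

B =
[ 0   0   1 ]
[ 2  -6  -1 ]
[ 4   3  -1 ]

2

First compute CB:
[[ 24, -12,  -6],
 [  4,  18,   1],
 [ 16,  12,  -2],
 [-28,  -6,   5],
 [ 32,  -6,  -7]]
Now row reduce the product.
R2 ← R2 − (1/6)·R1: [0, 20, 2]
R3 ← R3 − (2/3)·R1: [0, 20, 2]
R4 ← R4 + (7/6)·R1: [0, -20, -2]
R5 ← R5 − (4/3)·R1: [0, 10, 1]
R3 ← R3 − R2: [0, 0, 0]
R4 ← R4 + R2: [0, 0, 0]
R5 ← R5 − (1/2)·R2: [0, 0, 0]
2 nonzero rows, so rank(CB) = 2.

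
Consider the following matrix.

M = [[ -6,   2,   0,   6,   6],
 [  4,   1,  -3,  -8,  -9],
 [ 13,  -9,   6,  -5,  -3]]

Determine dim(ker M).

Row reduce to echelon form.
R2 ← R2 + (2/3)·R1: [0, 7/3, -3, -4, -5]
R3 ← R3 + (13/6)·R1: [0, -14/3, 6, 8, 10]
R3 ← R3 + (2)·R2: [0, 0, 0, 0, 0]
2 nonzero rows, so rank(M) = 2.
M has 5 columns; by rank–nullity, nullity = 5 − 2 = 3.

3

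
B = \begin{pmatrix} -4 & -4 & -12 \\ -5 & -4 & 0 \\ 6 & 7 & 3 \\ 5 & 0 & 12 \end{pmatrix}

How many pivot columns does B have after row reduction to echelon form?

Row reduce to echelon form.
R2 ← R2 − (5/4)·R1: [0, 1, 15]
R3 ← R3 + (3/2)·R1: [0, 1, -15]
R4 ← R4 + (5/4)·R1: [0, -5, -3]
R3 ← R3 − R2: [0, 0, -30]
R4 ← R4 + (5)·R2: [0, 0, 72]
R4 ← R4 + (12/5)·R3: [0, 0, 0]
Echelon form has 3 nonzero rows, so rank(B) = 3.
Each nonzero row contributes one pivot column: 3 pivot columns.

3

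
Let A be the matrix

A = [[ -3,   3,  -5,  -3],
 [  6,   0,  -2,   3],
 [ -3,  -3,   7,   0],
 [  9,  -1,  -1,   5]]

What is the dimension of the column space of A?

2

Row reduce to echelon form.
R2 ← R2 + (2)·R1: [0, 6, -12, -3]
R3 ← R3 − R1: [0, -6, 12, 3]
R4 ← R4 + (3)·R1: [0, 8, -16, -4]
R3 ← R3 + R2: [0, 0, 0, 0]
R4 ← R4 − (4/3)·R2: [0, 0, 0, 0]
Echelon form has 2 nonzero rows, so rank(A) = 2.
The column space has dimension equal to the rank: 2.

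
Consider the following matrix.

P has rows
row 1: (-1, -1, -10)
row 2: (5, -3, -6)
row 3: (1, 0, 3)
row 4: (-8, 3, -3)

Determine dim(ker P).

1

Row reduce to echelon form.
R2 ← R2 + (5)·R1: [0, -8, -56]
R3 ← R3 + R1: [0, -1, -7]
R4 ← R4 − (8)·R1: [0, 11, 77]
R3 ← R3 − (1/8)·R2: [0, 0, 0]
R4 ← R4 + (11/8)·R2: [0, 0, 0]
2 nonzero rows, so rank(P) = 2.
P has 3 columns; by rank–nullity, nullity = 3 − 2 = 1.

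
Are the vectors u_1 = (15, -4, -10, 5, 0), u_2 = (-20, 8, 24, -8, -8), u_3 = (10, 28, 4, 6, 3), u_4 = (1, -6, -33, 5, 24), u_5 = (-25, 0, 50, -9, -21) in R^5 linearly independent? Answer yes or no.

Form the matrix with these vectors as rows and row reduce.
R2 ← R2 + (4/3)·R1: [0, 8/3, 32/3, -4/3, -8]
R3 ← R3 − (2/3)·R1: [0, 92/3, 32/3, 8/3, 3]
R4 ← R4 − (1/15)·R1: [0, -86/15, -97/3, 14/3, 24]
R5 ← R5 + (5/3)·R1: [0, -20/3, 100/3, -2/3, -21]
R3 ← R3 − (23/2)·R2: [0, 0, -112, 18, 95]
R4 ← R4 + (43/20)·R2: [0, 0, -47/5, 9/5, 34/5]
R5 ← R5 + (5/2)·R2: [0, 0, 60, -4, -41]
R4 ← R4 − (47/560)·R3: [0, 0, 0, 81/280, -657/560]
R5 ← R5 + (15/28)·R3: [0, 0, 0, 79/14, 277/28]
R5 ← R5 − (1580/81)·R4: [0, 0, 0, 0, 295/9]
5 nonzero rows, so the 5 vectors span a space of dimension 5.
Since 5 = 5, the vectors are linearly independent.

yes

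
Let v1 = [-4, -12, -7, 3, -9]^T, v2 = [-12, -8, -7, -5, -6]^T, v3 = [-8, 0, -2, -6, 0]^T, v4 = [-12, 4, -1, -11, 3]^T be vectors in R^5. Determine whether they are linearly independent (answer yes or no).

Form the matrix with these vectors as rows and row reduce.
R2 ← R2 − (3)·R1: [0, 28, 14, -14, 21]
R3 ← R3 − (2)·R1: [0, 24, 12, -12, 18]
R4 ← R4 − (3)·R1: [0, 40, 20, -20, 30]
R3 ← R3 − (6/7)·R2: [0, 0, 0, 0, 0]
R4 ← R4 − (10/7)·R2: [0, 0, 0, 0, 0]
2 nonzero rows, so the 4 vectors span a space of dimension 2.
Since 2 < 4, the vectors are linearly dependent.

no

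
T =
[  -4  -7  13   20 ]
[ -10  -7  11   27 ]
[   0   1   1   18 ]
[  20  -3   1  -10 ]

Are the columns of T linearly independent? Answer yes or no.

Row reduce T to echelon form.
R2 ← R2 − (5/2)·R1: [0, 21/2, -43/2, -23]
R4 ← R4 + (5)·R1: [0, -38, 66, 90]
R3 ← R3 − (2/21)·R2: [0, 0, 64/21, 424/21]
R4 ← R4 + (76/21)·R2: [0, 0, -248/21, 142/21]
R4 ← R4 + (31/8)·R3: [0, 0, 0, 85]
4 pivots among 4 columns.
Every column is a pivot column, so the columns are linearly independent.

yes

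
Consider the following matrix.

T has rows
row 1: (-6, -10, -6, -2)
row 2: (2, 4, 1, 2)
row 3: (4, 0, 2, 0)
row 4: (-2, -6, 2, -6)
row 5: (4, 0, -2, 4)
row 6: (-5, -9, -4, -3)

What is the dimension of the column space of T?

Row reduce to echelon form.
R2 ← R2 + (1/3)·R1: [0, 2/3, -1, 4/3]
R3 ← R3 + (2/3)·R1: [0, -20/3, -2, -4/3]
R4 ← R4 − (1/3)·R1: [0, -8/3, 4, -16/3]
R5 ← R5 + (2/3)·R1: [0, -20/3, -6, 8/3]
R6 ← R6 − (5/6)·R1: [0, -2/3, 1, -4/3]
R3 ← R3 + (10)·R2: [0, 0, -12, 12]
R4 ← R4 + (4)·R2: [0, 0, 0, 0]
R5 ← R5 + (10)·R2: [0, 0, -16, 16]
R6 ← R6 + R2: [0, 0, 0, 0]
R5 ← R5 − (4/3)·R3: [0, 0, 0, 0]
Echelon form has 3 nonzero rows, so rank(T) = 3.
The column space has dimension equal to the rank: 3.

3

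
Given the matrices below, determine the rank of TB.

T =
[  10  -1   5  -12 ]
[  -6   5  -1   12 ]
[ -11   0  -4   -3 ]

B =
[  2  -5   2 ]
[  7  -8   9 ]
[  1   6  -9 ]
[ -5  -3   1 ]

3

First compute TB:
[[ 78,  24, -46],
 [-38, -52,  54],
 [-11,  40,  11]]
Now row reduce the product.
R2 ← R2 + (19/39)·R1: [0, -524/13, 1232/39]
R3 ← R3 + (11/78)·R1: [0, 564/13, 176/39]
R3 ← R3 + (141/131)·R2: [0, 0, 15136/393]
3 nonzero rows, so rank(TB) = 3.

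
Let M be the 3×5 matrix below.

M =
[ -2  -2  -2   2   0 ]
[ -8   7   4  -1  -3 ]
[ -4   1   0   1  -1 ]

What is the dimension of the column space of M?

2

Row reduce to echelon form.
R2 ← R2 − (4)·R1: [0, 15, 12, -9, -3]
R3 ← R3 − (2)·R1: [0, 5, 4, -3, -1]
R3 ← R3 − (1/3)·R2: [0, 0, 0, 0, 0]
Echelon form has 2 nonzero rows, so rank(M) = 2.
The column space has dimension equal to the rank: 2.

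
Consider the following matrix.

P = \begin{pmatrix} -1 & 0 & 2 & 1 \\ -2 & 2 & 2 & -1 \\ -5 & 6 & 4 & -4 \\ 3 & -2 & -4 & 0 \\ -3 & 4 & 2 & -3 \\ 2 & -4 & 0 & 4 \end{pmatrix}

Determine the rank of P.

2

Row reduce to echelon form.
R2 ← R2 − (2)·R1: [0, 2, -2, -3]
R3 ← R3 − (5)·R1: [0, 6, -6, -9]
R4 ← R4 + (3)·R1: [0, -2, 2, 3]
R5 ← R5 − (3)·R1: [0, 4, -4, -6]
R6 ← R6 + (2)·R1: [0, -4, 4, 6]
R3 ← R3 − (3)·R2: [0, 0, 0, 0]
R4 ← R4 + R2: [0, 0, 0, 0]
R5 ← R5 − (2)·R2: [0, 0, 0, 0]
R6 ← R6 + (2)·R2: [0, 0, 0, 0]
Echelon form has 2 nonzero rows, so rank(P) = 2.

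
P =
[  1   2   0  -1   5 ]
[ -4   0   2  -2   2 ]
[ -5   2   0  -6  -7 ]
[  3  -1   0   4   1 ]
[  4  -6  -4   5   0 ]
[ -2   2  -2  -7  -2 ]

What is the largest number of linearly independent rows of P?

5

Row reduce to echelon form.
R2 ← R2 + (4)·R1: [0, 8, 2, -6, 22]
R3 ← R3 + (5)·R1: [0, 12, 0, -11, 18]
R4 ← R4 − (3)·R1: [0, -7, 0, 7, -14]
R5 ← R5 − (4)·R1: [0, -14, -4, 9, -20]
R6 ← R6 + (2)·R1: [0, 6, -2, -9, 8]
R3 ← R3 − (3/2)·R2: [0, 0, -3, -2, -15]
R4 ← R4 + (7/8)·R2: [0, 0, 7/4, 7/4, 21/4]
R5 ← R5 + (7/4)·R2: [0, 0, -1/2, -3/2, 37/2]
R6 ← R6 − (3/4)·R2: [0, 0, -7/2, -9/2, -17/2]
R4 ← R4 + (7/12)·R3: [0, 0, 0, 7/12, -7/2]
R5 ← R5 − (1/6)·R3: [0, 0, 0, -7/6, 21]
R6 ← R6 − (7/6)·R3: [0, 0, 0, -13/6, 9]
R5 ← R5 + (2)·R4: [0, 0, 0, 0, 14]
R6 ← R6 + (26/7)·R4: [0, 0, 0, 0, -4]
R6 ← R6 + (2/7)·R5: [0, 0, 0, 0, 0]
Echelon form has 5 nonzero rows, so rank(P) = 5.
The rank gives the maximum number of linearly independent rows: 5.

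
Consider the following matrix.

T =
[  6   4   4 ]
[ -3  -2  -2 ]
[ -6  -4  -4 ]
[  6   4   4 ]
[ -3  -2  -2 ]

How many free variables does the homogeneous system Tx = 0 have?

2

Row reduce to echelon form.
R2 ← R2 + (1/2)·R1: [0, 0, 0]
R3 ← R3 + R1: [0, 0, 0]
R4 ← R4 − R1: [0, 0, 0]
R5 ← R5 + (1/2)·R1: [0, 0, 0]
1 nonzero row, so rank(T) = 1.
T has 3 columns; by rank–nullity, nullity = 3 − 1 = 2.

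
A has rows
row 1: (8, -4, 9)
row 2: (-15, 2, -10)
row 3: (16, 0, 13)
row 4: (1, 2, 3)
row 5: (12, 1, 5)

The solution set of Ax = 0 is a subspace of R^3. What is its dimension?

0

Row reduce to echelon form.
R2 ← R2 + (15/8)·R1: [0, -11/2, 55/8]
R3 ← R3 − (2)·R1: [0, 8, -5]
R4 ← R4 − (1/8)·R1: [0, 5/2, 15/8]
R5 ← R5 − (3/2)·R1: [0, 7, -17/2]
R3 ← R3 + (16/11)·R2: [0, 0, 5]
R4 ← R4 + (5/11)·R2: [0, 0, 5]
R5 ← R5 + (14/11)·R2: [0, 0, 1/4]
R4 ← R4 − R3: [0, 0, 0]
R5 ← R5 − (1/20)·R3: [0, 0, 0]
3 nonzero rows, so rank(A) = 3.
A has 3 columns; by rank–nullity, nullity = 3 − 3 = 0.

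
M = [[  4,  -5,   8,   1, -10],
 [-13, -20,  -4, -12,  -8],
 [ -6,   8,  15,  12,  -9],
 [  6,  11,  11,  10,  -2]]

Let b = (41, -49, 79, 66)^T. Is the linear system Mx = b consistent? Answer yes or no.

Row reduce the augmented matrix [M | b].
R2 ← R2 + (13/4)·R1: [0, -145/4, 22, -35/4, -81/2, 337/4]
R3 ← R3 + (3/2)·R1: [0, 1/2, 27, 27/2, -24, 281/2]
R4 ← R4 − (3/2)·R1: [0, 37/2, -1, 17/2, 13, 9/2]
R3 ← R3 + (2/145)·R2: [0, 0, 3959/145, 388/29, -3561/145, 20541/145]
R4 ← R4 + (74/145)·R2: [0, 0, 1483/145, 117/29, -1112/145, 6887/145]
R4 ← R4 − (1483/3959)·R3: [0, 0, 0, -3869/3959, 6059/3959, -22046/3959]
The echelon form has 4 nonzero rows, and every pivot lies in the first 5 columns, so rank(M) = rank([M|b]) = 4.
The system is consistent.

yes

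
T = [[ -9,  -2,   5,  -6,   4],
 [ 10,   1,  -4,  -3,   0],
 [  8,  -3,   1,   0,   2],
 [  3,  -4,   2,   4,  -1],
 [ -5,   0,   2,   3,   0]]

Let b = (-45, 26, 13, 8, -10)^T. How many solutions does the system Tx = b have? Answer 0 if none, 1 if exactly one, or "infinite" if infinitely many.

1

Row reduce the augmented matrix [T | b].
R2 ← R2 + (10/9)·R1: [0, -11/9, 14/9, -29/3, 40/9, -24]
R3 ← R3 + (8/9)·R1: [0, -43/9, 49/9, -16/3, 50/9, -27]
R4 ← R4 + (1/3)·R1: [0, -14/3, 11/3, 2, 1/3, -7]
R5 ← R5 − (5/9)·R1: [0, 10/9, -7/9, 19/3, -20/9, 15]
R3 ← R3 − (43/11)·R2: [0, 0, -7/11, 357/11, -130/11, 735/11]
R4 ← R4 − (42/11)·R2: [0, 0, -25/11, 428/11, -183/11, 931/11]
R5 ← R5 + (10/11)·R2: [0, 0, 7/11, -27/11, 20/11, -75/11]
R4 ← R4 − (25/7)·R3: [0, 0, 0, -77, 179/7, -154]
R5 ← R5 + R3: [0, 0, 0, 30, -10, 60]
R5 ← R5 + (30/77)·R4: [0, 0, 0, 0, -20/539, 0]
The echelon form has 5 nonzero rows, and every pivot lies in the first 5 columns, so rank(T) = rank([T|b]) = 5.
The system is consistent.
rank = 5 = number of unknowns, so the solution is unique.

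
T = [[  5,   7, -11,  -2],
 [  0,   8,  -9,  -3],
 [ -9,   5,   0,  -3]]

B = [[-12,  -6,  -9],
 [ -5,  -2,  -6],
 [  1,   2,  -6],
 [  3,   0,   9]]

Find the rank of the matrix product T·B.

2

First compute TB:
[[-112, -66, -39],
 [-58, -34, -21],
 [ 74,  44,  24]]
Now row reduce the product.
R2 ← R2 − (29/56)·R1: [0, 5/28, -45/56]
R3 ← R3 + (37/56)·R1: [0, 11/28, -99/56]
R3 ← R3 − (11/5)·R2: [0, 0, 0]
2 nonzero rows, so rank(TB) = 2.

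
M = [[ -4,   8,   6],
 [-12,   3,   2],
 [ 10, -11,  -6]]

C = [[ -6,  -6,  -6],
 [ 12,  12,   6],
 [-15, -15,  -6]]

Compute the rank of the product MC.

First compute MC:
[[ 30,  30,  36],
 [ 78,  78,  78],
 [-102, -102, -90]]
Now row reduce the product.
R2 ← R2 − (13/5)·R1: [0, 0, -78/5]
R3 ← R3 + (17/5)·R1: [0, 0, 162/5]
R3 ← R3 + (27/13)·R2: [0, 0, 0]
2 nonzero rows, so rank(MC) = 2.

2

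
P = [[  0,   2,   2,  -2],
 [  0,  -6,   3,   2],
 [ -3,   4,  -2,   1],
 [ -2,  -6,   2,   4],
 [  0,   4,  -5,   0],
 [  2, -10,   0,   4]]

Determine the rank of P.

Row reduce to echelon form.
Swap R1 ↔ R3
R4 ← R4 − (2/3)·R1: [0, -26/3, 10/3, 10/3]
R6 ← R6 + (2/3)·R1: [0, -22/3, -4/3, 14/3]
R3 ← R3 + (1/3)·R2: [0, 0, 3, -4/3]
R4 ← R4 − (13/9)·R2: [0, 0, -1, 4/9]
R5 ← R5 + (2/3)·R2: [0, 0, -3, 4/3]
R6 ← R6 − (11/9)·R2: [0, 0, -5, 20/9]
R4 ← R4 + (1/3)·R3: [0, 0, 0, 0]
R5 ← R5 + R3: [0, 0, 0, 0]
R6 ← R6 + (5/3)·R3: [0, 0, 0, 0]
Echelon form has 3 nonzero rows, so rank(P) = 3.

3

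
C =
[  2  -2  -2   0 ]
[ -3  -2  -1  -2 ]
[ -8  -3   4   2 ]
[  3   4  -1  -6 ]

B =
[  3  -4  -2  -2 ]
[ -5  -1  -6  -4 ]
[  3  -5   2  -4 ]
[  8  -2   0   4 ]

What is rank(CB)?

3

First compute CB:
[[ 10,   4,   4,  12],
 [-18,  23,  16,  10],
 [ 19,  11,  42,  20],
 [-62,   1, -32, -42]]
Now row reduce the product.
R2 ← R2 + (9/5)·R1: [0, 151/5, 116/5, 158/5]
R3 ← R3 − (19/10)·R1: [0, 17/5, 172/5, -14/5]
R4 ← R4 + (31/5)·R1: [0, 129/5, -36/5, 162/5]
R3 ← R3 − (17/151)·R2: [0, 0, 4800/151, -960/151]
R4 ← R4 − (129/151)·R2: [0, 0, -4080/151, 816/151]
R4 ← R4 + (17/20)·R3: [0, 0, 0, 0]
3 nonzero rows, so rank(CB) = 3.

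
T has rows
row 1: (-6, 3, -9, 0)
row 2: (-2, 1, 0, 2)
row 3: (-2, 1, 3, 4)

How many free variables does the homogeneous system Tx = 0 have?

2

Row reduce to echelon form.
R2 ← R2 − (1/3)·R1: [0, 0, 3, 2]
R3 ← R3 − (1/3)·R1: [0, 0, 6, 4]
R3 ← R3 − (2)·R2: [0, 0, 0, 0]
2 nonzero rows, so rank(T) = 2.
T has 4 columns; by rank–nullity, nullity = 4 − 2 = 2.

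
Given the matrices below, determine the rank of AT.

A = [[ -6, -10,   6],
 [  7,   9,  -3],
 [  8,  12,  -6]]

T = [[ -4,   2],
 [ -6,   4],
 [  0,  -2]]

2

First compute AT:
[[ 84, -64],
 [-82,  56],
 [-104,  76]]
Now row reduce the product.
R2 ← R2 + (41/42)·R1: [0, -136/21]
R3 ← R3 + (26/21)·R1: [0, -68/21]
R3 ← R3 − (1/2)·R2: [0, 0]
2 nonzero rows, so rank(AT) = 2.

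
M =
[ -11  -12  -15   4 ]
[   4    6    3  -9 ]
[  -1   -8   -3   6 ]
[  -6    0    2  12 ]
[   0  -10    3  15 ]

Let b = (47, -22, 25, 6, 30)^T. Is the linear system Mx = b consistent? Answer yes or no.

yes

Row reduce the augmented matrix [M | b].
R2 ← R2 + (4/11)·R1: [0, 18/11, -27/11, -83/11, -54/11]
R3 ← R3 − (1/11)·R1: [0, -76/11, -18/11, 62/11, 228/11]
R4 ← R4 − (6/11)·R1: [0, 72/11, 112/11, 108/11, -216/11]
R3 ← R3 + (38/9)·R2: [0, 0, -12, -236/9, 0]
R4 ← R4 − (4)·R2: [0, 0, 20, 40, 0]
R5 ← R5 + (55/9)·R2: [0, 0, -12, -280/9, 0]
R4 ← R4 + (5/3)·R3: [0, 0, 0, -100/27, 0]
R5 ← R5 − R3: [0, 0, 0, -44/9, 0]
R5 ← R5 − (33/25)·R4: [0, 0, 0, 0, 0]
The echelon form has 4 nonzero rows, and every pivot lies in the first 4 columns, so rank(M) = rank([M|b]) = 4.
The system is consistent.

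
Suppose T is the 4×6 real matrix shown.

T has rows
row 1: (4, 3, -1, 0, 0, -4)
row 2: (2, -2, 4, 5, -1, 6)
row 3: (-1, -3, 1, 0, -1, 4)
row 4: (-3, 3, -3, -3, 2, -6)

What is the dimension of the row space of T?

Row reduce to echelon form.
R2 ← R2 − (1/2)·R1: [0, -7/2, 9/2, 5, -1, 8]
R3 ← R3 + (1/4)·R1: [0, -9/4, 3/4, 0, -1, 3]
R4 ← R4 + (3/4)·R1: [0, 21/4, -15/4, -3, 2, -9]
R3 ← R3 − (9/14)·R2: [0, 0, -15/7, -45/14, -5/14, -15/7]
R4 ← R4 + (3/2)·R2: [0, 0, 3, 9/2, 1/2, 3]
R4 ← R4 + (7/5)·R3: [0, 0, 0, 0, 0, 0]
Echelon form has 3 nonzero rows, so rank(T) = 3.
The row space has dimension equal to the rank: 3.

3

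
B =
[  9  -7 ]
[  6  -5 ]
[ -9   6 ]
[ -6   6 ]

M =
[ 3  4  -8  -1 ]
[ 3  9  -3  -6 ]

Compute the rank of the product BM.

First compute BM:
[[  6, -27, -51,  33],
 [  3, -21, -33,  24],
 [ -9,  18,  54, -27],
 [  0,  30,  30, -30]]
Now row reduce the product.
R2 ← R2 − (1/2)·R1: [0, -15/2, -15/2, 15/2]
R3 ← R3 + (3/2)·R1: [0, -45/2, -45/2, 45/2]
R3 ← R3 − (3)·R2: [0, 0, 0, 0]
R4 ← R4 + (4)·R2: [0, 0, 0, 0]
2 nonzero rows, so rank(BM) = 2.

2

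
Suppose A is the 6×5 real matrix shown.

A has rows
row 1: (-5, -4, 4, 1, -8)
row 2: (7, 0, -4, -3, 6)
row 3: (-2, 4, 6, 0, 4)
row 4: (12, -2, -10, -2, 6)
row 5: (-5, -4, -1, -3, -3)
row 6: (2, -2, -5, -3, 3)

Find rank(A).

5

Row reduce to echelon form.
R2 ← R2 + (7/5)·R1: [0, -28/5, 8/5, -8/5, -26/5]
R3 ← R3 − (2/5)·R1: [0, 28/5, 22/5, -2/5, 36/5]
R4 ← R4 + (12/5)·R1: [0, -58/5, -2/5, 2/5, -66/5]
R5 ← R5 − R1: [0, 0, -5, -4, 5]
R6 ← R6 + (2/5)·R1: [0, -18/5, -17/5, -13/5, -1/5]
R3 ← R3 + R2: [0, 0, 6, -2, 2]
R4 ← R4 − (29/14)·R2: [0, 0, -26/7, 26/7, -17/7]
R6 ← R6 − (9/14)·R2: [0, 0, -31/7, -11/7, 22/7]
R4 ← R4 + (13/21)·R3: [0, 0, 0, 52/21, -25/21]
R5 ← R5 + (5/6)·R3: [0, 0, 0, -17/3, 20/3]
R6 ← R6 + (31/42)·R3: [0, 0, 0, -64/21, 97/21]
R5 ← R5 + (119/52)·R4: [0, 0, 0, 0, 205/52]
R6 ← R6 + (16/13)·R4: [0, 0, 0, 0, 41/13]
R6 ← R6 − (4/5)·R5: [0, 0, 0, 0, 0]
Echelon form has 5 nonzero rows, so rank(A) = 5.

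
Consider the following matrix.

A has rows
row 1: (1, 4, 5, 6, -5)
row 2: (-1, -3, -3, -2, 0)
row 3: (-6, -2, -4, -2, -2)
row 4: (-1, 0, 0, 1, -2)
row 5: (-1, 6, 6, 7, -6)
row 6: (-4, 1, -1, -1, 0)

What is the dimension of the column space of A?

3

Row reduce to echelon form.
R2 ← R2 + R1: [0, 1, 2, 4, -5]
R3 ← R3 + (6)·R1: [0, 22, 26, 34, -32]
R4 ← R4 + R1: [0, 4, 5, 7, -7]
R5 ← R5 + R1: [0, 10, 11, 13, -11]
R6 ← R6 + (4)·R1: [0, 17, 19, 23, -20]
R3 ← R3 − (22)·R2: [0, 0, -18, -54, 78]
R4 ← R4 − (4)·R2: [0, 0, -3, -9, 13]
R5 ← R5 − (10)·R2: [0, 0, -9, -27, 39]
R6 ← R6 − (17)·R2: [0, 0, -15, -45, 65]
R4 ← R4 − (1/6)·R3: [0, 0, 0, 0, 0]
R5 ← R5 − (1/2)·R3: [0, 0, 0, 0, 0]
R6 ← R6 − (5/6)·R3: [0, 0, 0, 0, 0]
Echelon form has 3 nonzero rows, so rank(A) = 3.
The column space has dimension equal to the rank: 3.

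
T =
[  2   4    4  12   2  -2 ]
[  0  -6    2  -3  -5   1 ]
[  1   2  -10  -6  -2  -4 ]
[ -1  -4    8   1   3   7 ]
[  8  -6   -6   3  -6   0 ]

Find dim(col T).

4

Row reduce to echelon form.
R3 ← R3 − (1/2)·R1: [0, 0, -12, -12, -3, -3]
R4 ← R4 + (1/2)·R1: [0, -2, 10, 7, 4, 6]
R5 ← R5 − (4)·R1: [0, -22, -22, -45, -14, 8]
R4 ← R4 − (1/3)·R2: [0, 0, 28/3, 8, 17/3, 17/3]
R5 ← R5 − (11/3)·R2: [0, 0, -88/3, -34, 13/3, 13/3]
R4 ← R4 + (7/9)·R3: [0, 0, 0, -4/3, 10/3, 10/3]
R5 ← R5 − (22/9)·R3: [0, 0, 0, -14/3, 35/3, 35/3]
R5 ← R5 − (7/2)·R4: [0, 0, 0, 0, 0, 0]
Echelon form has 4 nonzero rows, so rank(T) = 4.
The column space has dimension equal to the rank: 4.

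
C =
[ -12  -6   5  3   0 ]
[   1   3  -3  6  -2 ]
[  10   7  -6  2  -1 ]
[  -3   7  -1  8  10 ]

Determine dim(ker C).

2

Row reduce to echelon form.
R2 ← R2 + (1/12)·R1: [0, 5/2, -31/12, 25/4, -2]
R3 ← R3 + (5/6)·R1: [0, 2, -11/6, 9/2, -1]
R4 ← R4 − (1/4)·R1: [0, 17/2, -9/4, 29/4, 10]
R3 ← R3 − (4/5)·R2: [0, 0, 7/30, -1/2, 3/5]
R4 ← R4 − (17/5)·R2: [0, 0, 98/15, -14, 84/5]
R4 ← R4 − (28)·R3: [0, 0, 0, 0, 0]
3 nonzero rows, so rank(C) = 3.
C has 5 columns; by rank–nullity, nullity = 5 − 3 = 2.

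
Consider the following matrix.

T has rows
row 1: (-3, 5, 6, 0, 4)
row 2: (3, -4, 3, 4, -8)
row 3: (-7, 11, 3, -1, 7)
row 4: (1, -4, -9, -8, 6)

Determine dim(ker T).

Row reduce to echelon form.
R2 ← R2 + R1: [0, 1, 9, 4, -4]
R3 ← R3 − (7/3)·R1: [0, -2/3, -11, -1, -7/3]
R4 ← R4 + (1/3)·R1: [0, -7/3, -7, -8, 22/3]
R3 ← R3 + (2/3)·R2: [0, 0, -5, 5/3, -5]
R4 ← R4 + (7/3)·R2: [0, 0, 14, 4/3, -2]
R4 ← R4 + (14/5)·R3: [0, 0, 0, 6, -16]
4 nonzero rows, so rank(T) = 4.
T has 5 columns; by rank–nullity, nullity = 5 − 4 = 1.

1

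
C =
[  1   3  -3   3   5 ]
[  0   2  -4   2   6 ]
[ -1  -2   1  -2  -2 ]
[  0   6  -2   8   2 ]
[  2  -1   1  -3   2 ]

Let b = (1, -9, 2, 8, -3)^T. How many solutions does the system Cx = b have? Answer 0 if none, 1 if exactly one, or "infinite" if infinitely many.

0

Row reduce the augmented matrix [C | b].
R3 ← R3 + R1: [0, 1, -2, 1, 3, 3]
R5 ← R5 − (2)·R1: [0, -7, 7, -9, -8, -5]
R3 ← R3 − (1/2)·R2: [0, 0, 0, 0, 0, 15/2]
R4 ← R4 − (3)·R2: [0, 0, 10, 2, -16, 35]
R5 ← R5 + (7/2)·R2: [0, 0, -7, -2, 13, -73/2]
Swap R3 ↔ R4
R5 ← R5 + (7/10)·R3: [0, 0, 0, -3/5, 9/5, -12]
Swap R4 ↔ R5
The echelon form has 5 nonzero rows; the last pivot sits in the augmented column, so rank(C) = 4 but rank([C|b]) = 5.
Since the ranks differ, the system is inconsistent.
It has no solutions.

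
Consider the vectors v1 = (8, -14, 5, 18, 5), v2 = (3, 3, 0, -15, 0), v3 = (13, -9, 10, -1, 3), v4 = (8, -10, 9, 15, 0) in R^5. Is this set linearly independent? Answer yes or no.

yes

Form the matrix with these vectors as rows and row reduce.
R2 ← R2 − (3/8)·R1: [0, 33/4, -15/8, -87/4, -15/8]
R3 ← R3 − (13/8)·R1: [0, 55/4, 15/8, -121/4, -41/8]
R4 ← R4 − R1: [0, 4, 4, -3, -5]
R3 ← R3 − (5/3)·R2: [0, 0, 5, 6, -2]
R4 ← R4 − (16/33)·R2: [0, 0, 54/11, 83/11, -45/11]
R4 ← R4 − (54/55)·R3: [0, 0, 0, 91/55, -117/55]
4 nonzero rows, so the 4 vectors span a space of dimension 4.
Since 4 = 4, the vectors are linearly independent.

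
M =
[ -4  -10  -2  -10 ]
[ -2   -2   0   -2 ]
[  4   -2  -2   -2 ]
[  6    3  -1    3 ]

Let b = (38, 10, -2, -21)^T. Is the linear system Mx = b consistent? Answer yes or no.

Row reduce the augmented matrix [M | b].
R2 ← R2 − (1/2)·R1: [0, 3, 1, 3, -9]
R3 ← R3 + R1: [0, -12, -4, -12, 36]
R4 ← R4 + (3/2)·R1: [0, -12, -4, -12, 36]
R3 ← R3 + (4)·R2: [0, 0, 0, 0, 0]
R4 ← R4 + (4)·R2: [0, 0, 0, 0, 0]
The echelon form has 2 nonzero rows, and every pivot lies in the first 4 columns, so rank(M) = rank([M|b]) = 2.
The system is consistent.

yes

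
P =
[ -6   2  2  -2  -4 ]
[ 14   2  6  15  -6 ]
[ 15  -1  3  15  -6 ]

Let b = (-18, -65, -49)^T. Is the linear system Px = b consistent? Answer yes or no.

yes

Row reduce the augmented matrix [P | b].
R2 ← R2 + (7/3)·R1: [0, 20/3, 32/3, 31/3, -46/3, -107]
R3 ← R3 + (5/2)·R1: [0, 4, 8, 10, -16, -94]
R3 ← R3 − (3/5)·R2: [0, 0, 8/5, 19/5, -34/5, -149/5]
The echelon form has 3 nonzero rows, and every pivot lies in the first 5 columns, so rank(P) = rank([P|b]) = 3.
The system is consistent.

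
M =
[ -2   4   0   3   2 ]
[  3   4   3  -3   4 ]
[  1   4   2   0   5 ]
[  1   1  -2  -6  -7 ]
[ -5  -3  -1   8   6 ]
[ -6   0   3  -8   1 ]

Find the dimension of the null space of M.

0

Row reduce to echelon form.
R2 ← R2 + (3/2)·R1: [0, 10, 3, 3/2, 7]
R3 ← R3 + (1/2)·R1: [0, 6, 2, 3/2, 6]
R4 ← R4 + (1/2)·R1: [0, 3, -2, -9/2, -6]
R5 ← R5 − (5/2)·R1: [0, -13, -1, 1/2, 1]
R6 ← R6 − (3)·R1: [0, -12, 3, -17, -5]
R3 ← R3 − (3/5)·R2: [0, 0, 1/5, 3/5, 9/5]
R4 ← R4 − (3/10)·R2: [0, 0, -29/10, -99/20, -81/10]
R5 ← R5 + (13/10)·R2: [0, 0, 29/10, 49/20, 101/10]
R6 ← R6 + (6/5)·R2: [0, 0, 33/5, -76/5, 17/5]
R4 ← R4 + (29/2)·R3: [0, 0, 0, 15/4, 18]
R5 ← R5 − (29/2)·R3: [0, 0, 0, -25/4, -16]
R6 ← R6 − (33)·R3: [0, 0, 0, -35, -56]
R5 ← R5 + (5/3)·R4: [0, 0, 0, 0, 14]
R6 ← R6 + (28/3)·R4: [0, 0, 0, 0, 112]
R6 ← R6 − (8)·R5: [0, 0, 0, 0, 0]
5 nonzero rows, so rank(M) = 5.
M has 5 columns; by rank–nullity, nullity = 5 − 5 = 0.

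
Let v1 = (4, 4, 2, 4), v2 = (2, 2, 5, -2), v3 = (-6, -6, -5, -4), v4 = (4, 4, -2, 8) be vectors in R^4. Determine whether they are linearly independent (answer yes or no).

Form the matrix with these vectors as rows and row reduce.
R2 ← R2 − (1/2)·R1: [0, 0, 4, -4]
R3 ← R3 + (3/2)·R1: [0, 0, -2, 2]
R4 ← R4 − R1: [0, 0, -4, 4]
R3 ← R3 + (1/2)·R2: [0, 0, 0, 0]
R4 ← R4 + R2: [0, 0, 0, 0]
2 nonzero rows, so the 4 vectors span a space of dimension 2.
Since 2 < 4, the vectors are linearly dependent.

no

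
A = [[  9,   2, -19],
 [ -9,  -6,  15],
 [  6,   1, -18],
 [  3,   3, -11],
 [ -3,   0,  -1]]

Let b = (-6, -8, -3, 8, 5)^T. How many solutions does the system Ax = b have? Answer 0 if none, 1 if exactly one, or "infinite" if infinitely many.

0

Row reduce the augmented matrix [A | b].
R2 ← R2 + R1: [0, -4, -4, -14]
R3 ← R3 − (2/3)·R1: [0, -1/3, -16/3, 1]
R4 ← R4 − (1/3)·R1: [0, 7/3, -14/3, 10]
R5 ← R5 + (1/3)·R1: [0, 2/3, -22/3, 3]
R3 ← R3 − (1/12)·R2: [0, 0, -5, 13/6]
R4 ← R4 + (7/12)·R2: [0, 0, -7, 11/6]
R5 ← R5 + (1/6)·R2: [0, 0, -8, 2/3]
R4 ← R4 − (7/5)·R3: [0, 0, 0, -6/5]
R5 ← R5 − (8/5)·R3: [0, 0, 0, -14/5]
R5 ← R5 − (7/3)·R4: [0, 0, 0, 0]
The echelon form has 4 nonzero rows; the last pivot sits in the augmented column, so rank(A) = 3 but rank([A|b]) = 4.
Since the ranks differ, the system is inconsistent.
It has no solutions.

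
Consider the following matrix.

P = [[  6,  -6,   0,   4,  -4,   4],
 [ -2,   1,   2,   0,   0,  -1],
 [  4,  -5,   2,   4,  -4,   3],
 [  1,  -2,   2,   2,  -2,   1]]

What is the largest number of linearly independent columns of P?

2

Row reduce to echelon form.
R2 ← R2 + (1/3)·R1: [0, -1, 2, 4/3, -4/3, 1/3]
R3 ← R3 − (2/3)·R1: [0, -1, 2, 4/3, -4/3, 1/3]
R4 ← R4 − (1/6)·R1: [0, -1, 2, 4/3, -4/3, 1/3]
R3 ← R3 − R2: [0, 0, 0, 0, 0, 0]
R4 ← R4 − R2: [0, 0, 0, 0, 0, 0]
Echelon form has 2 nonzero rows, so rank(P) = 2.
The rank gives the maximum number of linearly independent columns: 2.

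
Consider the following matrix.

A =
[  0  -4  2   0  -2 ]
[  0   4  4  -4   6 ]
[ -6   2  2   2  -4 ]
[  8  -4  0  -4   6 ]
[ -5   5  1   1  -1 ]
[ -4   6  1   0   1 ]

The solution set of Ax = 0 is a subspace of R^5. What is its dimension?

2

Row reduce to echelon form.
Swap R1 ↔ R3
R4 ← R4 + (4/3)·R1: [0, -4/3, 8/3, -4/3, 2/3]
R5 ← R5 − (5/6)·R1: [0, 10/3, -2/3, -2/3, 7/3]
R6 ← R6 − (2/3)·R1: [0, 14/3, -1/3, -4/3, 11/3]
R3 ← R3 + R2: [0, 0, 6, -4, 4]
R4 ← R4 + (1/3)·R2: [0, 0, 4, -8/3, 8/3]
R5 ← R5 − (5/6)·R2: [0, 0, -4, 8/3, -8/3]
R6 ← R6 − (7/6)·R2: [0, 0, -5, 10/3, -10/3]
R4 ← R4 − (2/3)·R3: [0, 0, 0, 0, 0]
R5 ← R5 + (2/3)·R3: [0, 0, 0, 0, 0]
R6 ← R6 + (5/6)·R3: [0, 0, 0, 0, 0]
3 nonzero rows, so rank(A) = 3.
A has 5 columns; by rank–nullity, nullity = 5 − 3 = 2.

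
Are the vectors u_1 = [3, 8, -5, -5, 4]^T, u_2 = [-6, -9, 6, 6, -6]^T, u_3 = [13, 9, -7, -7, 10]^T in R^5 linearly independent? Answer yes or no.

no

Form the matrix with these vectors as rows and row reduce.
R2 ← R2 + (2)·R1: [0, 7, -4, -4, 2]
R3 ← R3 − (13/3)·R1: [0, -77/3, 44/3, 44/3, -22/3]
R3 ← R3 + (11/3)·R2: [0, 0, 0, 0, 0]
2 nonzero rows, so the 3 vectors span a space of dimension 2.
Since 2 < 3, the vectors are linearly dependent.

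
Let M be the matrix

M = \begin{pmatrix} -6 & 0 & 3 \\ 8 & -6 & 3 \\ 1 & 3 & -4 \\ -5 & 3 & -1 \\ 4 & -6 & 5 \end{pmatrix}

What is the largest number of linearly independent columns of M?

2

Row reduce to echelon form.
R2 ← R2 + (4/3)·R1: [0, -6, 7]
R3 ← R3 + (1/6)·R1: [0, 3, -7/2]
R4 ← R4 − (5/6)·R1: [0, 3, -7/2]
R5 ← R5 + (2/3)·R1: [0, -6, 7]
R3 ← R3 + (1/2)·R2: [0, 0, 0]
R4 ← R4 + (1/2)·R2: [0, 0, 0]
R5 ← R5 − R2: [0, 0, 0]
Echelon form has 2 nonzero rows, so rank(M) = 2.
The rank gives the maximum number of linearly independent columns: 2.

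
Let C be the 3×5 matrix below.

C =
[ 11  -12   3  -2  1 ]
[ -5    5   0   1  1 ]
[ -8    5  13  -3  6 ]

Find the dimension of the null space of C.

Row reduce to echelon form.
R2 ← R2 + (5/11)·R1: [0, -5/11, 15/11, 1/11, 16/11]
R3 ← R3 + (8/11)·R1: [0, -41/11, 167/11, -49/11, 74/11]
R3 ← R3 − (41/5)·R2: [0, 0, 4, -26/5, -26/5]
3 nonzero rows, so rank(C) = 3.
C has 5 columns; by rank–nullity, nullity = 5 − 3 = 2.

2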